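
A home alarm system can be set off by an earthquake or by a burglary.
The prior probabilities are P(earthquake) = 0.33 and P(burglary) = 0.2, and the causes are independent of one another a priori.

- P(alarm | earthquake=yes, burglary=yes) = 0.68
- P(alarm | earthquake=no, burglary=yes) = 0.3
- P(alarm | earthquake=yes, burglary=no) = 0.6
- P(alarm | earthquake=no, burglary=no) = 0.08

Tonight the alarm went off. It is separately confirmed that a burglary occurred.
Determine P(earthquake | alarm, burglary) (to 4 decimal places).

Sum P(alarm|·) weighted by the priors over both values of earthquake:
  P(alarm | burglary) = 0.3×0.67 + 0.68×0.33
        = 0.201000 + 0.224400 = 0.425400
Configurations with earthquake contribute 0.224400, so
  P(earthquake | alarm, burglary) = 0.224400 / 0.425400 ≈ 0.5275

P(earthquake | alarm, burglary) ≈ 0.5275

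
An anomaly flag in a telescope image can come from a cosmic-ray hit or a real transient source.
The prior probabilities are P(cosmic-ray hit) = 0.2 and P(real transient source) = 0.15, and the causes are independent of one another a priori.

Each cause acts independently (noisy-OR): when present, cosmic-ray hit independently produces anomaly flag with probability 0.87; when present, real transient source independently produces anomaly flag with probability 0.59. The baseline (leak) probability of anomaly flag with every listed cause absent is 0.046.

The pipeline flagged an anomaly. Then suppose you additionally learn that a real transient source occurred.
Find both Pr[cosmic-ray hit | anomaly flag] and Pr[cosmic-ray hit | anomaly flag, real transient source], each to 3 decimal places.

Under noisy-OR, P(anomaly flag | causes) = 1 − (1−0.046)·∏(1−qᵢ) over the active causes.
P(anomaly flag) = 0.046·0.8·0.85 + 0.60886·0.8·0.15 + 0.87598·0.2·0.85 + 0.949152·0.2·0.15 = 0.031280 + 0.073063 + 0.148917 + 0.028475 = 0.281735
The cosmic-ray hit-present share is 0.148917 + 0.028475 = 0.177392.
P(cosmic-ray hit | anomaly flag) = 0.177392 / 0.281735 ≈ 0.630

With the extra evidence:
P(anomaly flag | real transient source) = 0.60886×0.8 + 0.949152×0.2 = 0.487088 + 0.189830 = 0.676918
Of this, 0.189830 comes from 0.949152×0.2 (the cosmic-ray hit=true cases).
P(cosmic-ray hit | anomaly flag, real transient source) = 0.189830 / 0.676918 ≈ 0.280
Conditioning on real transient source lowers the posterior on cosmic-ray hit: the classic explaining-away effect in a common-effect structure.

Pr[cosmic-ray hit | anomaly flag] ≈ 0.630; Pr[cosmic-ray hit | anomaly flag, real transient source] ≈ 0.280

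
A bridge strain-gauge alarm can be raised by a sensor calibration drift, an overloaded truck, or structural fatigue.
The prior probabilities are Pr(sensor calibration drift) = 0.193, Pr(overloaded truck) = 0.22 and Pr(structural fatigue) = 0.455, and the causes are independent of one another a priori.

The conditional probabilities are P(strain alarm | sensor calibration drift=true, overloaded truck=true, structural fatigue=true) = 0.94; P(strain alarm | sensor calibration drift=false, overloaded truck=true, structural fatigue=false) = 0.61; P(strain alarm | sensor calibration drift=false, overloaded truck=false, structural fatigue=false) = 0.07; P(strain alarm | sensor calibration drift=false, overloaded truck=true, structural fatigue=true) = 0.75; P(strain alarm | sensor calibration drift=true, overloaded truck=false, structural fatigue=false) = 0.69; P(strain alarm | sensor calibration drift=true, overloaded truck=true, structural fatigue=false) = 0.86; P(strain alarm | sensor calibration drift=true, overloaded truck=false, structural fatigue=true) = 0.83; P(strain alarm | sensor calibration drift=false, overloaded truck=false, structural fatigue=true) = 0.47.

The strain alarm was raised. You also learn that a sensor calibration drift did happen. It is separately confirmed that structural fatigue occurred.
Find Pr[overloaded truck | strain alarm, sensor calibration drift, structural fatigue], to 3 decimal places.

Pr[overloaded truck | strain alarm, sensor calibration drift, structural fatigue] ≈ 0.242

By total probability over both values of overloaded truck:
  P(strain alarm | sensor calibration drift, structural fatigue) = 0.83·0.78 + 0.94·0.22
        = 0.647400 + 0.206800 = 0.854200
The terms with overloaded truck present sum to 0.206800, so
  P(overloaded truck | strain alarm, sensor calibration drift, structural fatigue) = 0.206800 / 0.854200 ≈ 0.242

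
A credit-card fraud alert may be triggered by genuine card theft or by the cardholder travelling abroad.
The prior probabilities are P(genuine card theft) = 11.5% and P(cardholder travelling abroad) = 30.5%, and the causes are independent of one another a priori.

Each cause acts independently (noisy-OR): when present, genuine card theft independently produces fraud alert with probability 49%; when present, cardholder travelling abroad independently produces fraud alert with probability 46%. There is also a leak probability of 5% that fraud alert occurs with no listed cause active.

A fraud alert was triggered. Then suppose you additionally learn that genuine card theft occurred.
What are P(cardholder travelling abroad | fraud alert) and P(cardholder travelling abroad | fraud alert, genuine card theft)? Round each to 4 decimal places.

Under noisy-OR, P(fraud alert | causes) = 1 − (1−0.05)·∏(1−qᵢ) over the active causes.
For the numerator, keep only cardholder travelling abroad=true terms: 0.131453 + 0.025898 = 0.157351
Denominator P(fraud alert): 0.05·0.885·0.695 + 0.487·0.885·0.305 + 0.5155·0.115·0.695 + 0.73837·0.115·0.305 = 0.229306
P(cardholder travelling abroad | fraud alert) = 0.157351/0.229306 ≈ 0.6862

Now also conditioning on genuine card theft=true:
P(fraud alert | genuine card theft) = 0.5155·0.695 + 0.73837·0.305 = 0.358272 + 0.225203 = 0.583475
Restricting to configurations with cardholder travelling abroad present: 0.73837·0.305 = 0.225203.
So P(cardholder travelling abroad | fraud alert, genuine card theft) = 0.225203/0.583475 ≈ 0.3860.
The drop from 0.6862 to 0.3860 is the explaining-away (discounting) effect.

P(cardholder travelling abroad | fraud alert) ≈ 0.6862; P(cardholder travelling abroad | fraud alert, genuine card theft) ≈ 0.3860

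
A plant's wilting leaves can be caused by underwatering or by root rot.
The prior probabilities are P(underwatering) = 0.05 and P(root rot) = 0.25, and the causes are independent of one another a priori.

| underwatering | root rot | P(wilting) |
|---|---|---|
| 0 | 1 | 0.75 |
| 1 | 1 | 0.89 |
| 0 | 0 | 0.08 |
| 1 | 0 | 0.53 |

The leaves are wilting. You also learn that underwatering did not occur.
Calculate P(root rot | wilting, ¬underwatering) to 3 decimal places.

Enumerate both values of root rot and weight by the priors:
  P(wilting | ¬underwatering) = 0.08×0.75 + 0.75×0.25
        = 0.060000 + 0.187500 = 0.247500
Configurations with root rot contribute 0.187500, so
  P(root rot | wilting, ¬underwatering) = 0.187500 / 0.247500 ≈ 0.758

P(root rot | wilting, ¬underwatering) ≈ 0.758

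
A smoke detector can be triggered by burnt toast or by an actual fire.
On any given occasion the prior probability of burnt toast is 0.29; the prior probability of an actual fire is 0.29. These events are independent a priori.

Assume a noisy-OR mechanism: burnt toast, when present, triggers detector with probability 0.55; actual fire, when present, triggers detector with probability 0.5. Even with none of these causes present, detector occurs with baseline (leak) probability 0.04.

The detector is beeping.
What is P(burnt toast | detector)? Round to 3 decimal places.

P(burnt toast | detector) ≈ 0.590

Under noisy-OR, P(detector | causes) = 1 − (1−0.04)·∏(1−qᵢ) over the active causes.
P(detector) = 0.04*0.71*0.71 + 0.52*0.71*0.29 + 0.568*0.29*0.71 + 0.784*0.29*0.29 = 0.020164 + 0.107068 + 0.116951 + 0.065934 = 0.310117
The burnt toast-present share is 0.116951 + 0.065934 = 0.182885.
So P(burnt toast | detector) = 0.182885/0.310117 ≈ 0.590.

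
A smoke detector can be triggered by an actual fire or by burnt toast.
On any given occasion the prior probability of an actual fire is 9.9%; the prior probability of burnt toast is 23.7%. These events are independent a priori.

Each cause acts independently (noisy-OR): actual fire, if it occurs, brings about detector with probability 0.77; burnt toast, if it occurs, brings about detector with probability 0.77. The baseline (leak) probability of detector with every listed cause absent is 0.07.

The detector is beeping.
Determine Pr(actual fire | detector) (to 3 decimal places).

Pr(actual fire | detector) ≈ 0.274

Under noisy-OR, P(detector | causes) = 1 − (1−0.07)·∏(1−qᵢ) over the active causes.
By total probability over the 4 (actual fire, burnt toast) configurations:
  P(detector) = 0.07×0.901×0.763 + 0.7861×0.901×0.237 + 0.7861×0.099×0.763 + 0.950803×0.099×0.237
        = 0.048122 + 0.167861 + 0.059380 + 0.022309 = 0.297672
The terms with actual fire present sum to 0.081689, so
  P(actual fire | detector) = 0.081689 / 0.297672 ≈ 0.274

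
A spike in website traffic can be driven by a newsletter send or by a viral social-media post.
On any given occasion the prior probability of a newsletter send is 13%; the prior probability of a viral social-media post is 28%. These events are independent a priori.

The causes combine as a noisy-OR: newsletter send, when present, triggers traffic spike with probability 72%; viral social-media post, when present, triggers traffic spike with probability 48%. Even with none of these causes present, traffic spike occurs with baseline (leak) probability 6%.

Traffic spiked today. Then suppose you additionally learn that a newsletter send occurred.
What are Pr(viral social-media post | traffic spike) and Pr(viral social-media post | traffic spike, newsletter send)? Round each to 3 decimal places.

Pr(viral social-media post | traffic spike) ≈ 0.594; Pr(viral social-media post | traffic spike, newsletter send) ≈ 0.313

Under noisy-OR, P(traffic spike | causes) = 1 − (1−0.06)·∏(1−qᵢ) over the active causes.
Numerator (weight on configurations with viral social-media post): 0.124528 + 0.031418 = 0.155946
The normalizing constant is 0.06·0.87·0.72 + 0.5112·0.87·0.28 + 0.7368·0.13·0.72 + 0.863136·0.13·0.28 = 0.262494
P(viral social-media post | traffic spike) = 0.155946/0.262494 ≈ 0.594

Now also conditioning on newsletter send=true:
Sum P(traffic spike|·) weighted by the priors over both values of viral social-media post:
  P(traffic spike | newsletter send) = 0.7368×0.72 + 0.863136×0.28
        = 0.530496 + 0.241678 = 0.772174
Keeping only the viral social-media post-present terms gives 0.241678, so
  P(viral social-media post | traffic spike, newsletter send) = 0.241678 / 0.772174 ≈ 0.313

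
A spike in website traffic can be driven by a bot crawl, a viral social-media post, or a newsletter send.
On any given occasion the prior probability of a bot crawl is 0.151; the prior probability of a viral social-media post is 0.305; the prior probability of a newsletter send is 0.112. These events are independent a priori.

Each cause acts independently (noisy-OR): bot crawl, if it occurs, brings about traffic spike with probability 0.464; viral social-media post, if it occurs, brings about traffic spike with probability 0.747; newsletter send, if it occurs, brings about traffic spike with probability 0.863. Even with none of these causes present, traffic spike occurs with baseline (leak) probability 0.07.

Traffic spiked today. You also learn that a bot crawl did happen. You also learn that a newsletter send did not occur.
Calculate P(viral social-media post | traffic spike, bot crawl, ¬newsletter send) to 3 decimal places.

Under noisy-OR, P(traffic spike | causes) = 1 − (1−0.07)·∏(1−qᵢ) over the active causes.
Weight on viral social-media post=true, given the evidence: 0.873885×0.305 = 0.266535
Normalizer over all consistent configurations: 0.50152×0.695 + 0.873885×0.305 = 0.615091
Posterior = 0.266535 / 0.615091 ≈ 0.433

P(viral social-media post | traffic spike, bot crawl, ¬newsletter send) ≈ 0.433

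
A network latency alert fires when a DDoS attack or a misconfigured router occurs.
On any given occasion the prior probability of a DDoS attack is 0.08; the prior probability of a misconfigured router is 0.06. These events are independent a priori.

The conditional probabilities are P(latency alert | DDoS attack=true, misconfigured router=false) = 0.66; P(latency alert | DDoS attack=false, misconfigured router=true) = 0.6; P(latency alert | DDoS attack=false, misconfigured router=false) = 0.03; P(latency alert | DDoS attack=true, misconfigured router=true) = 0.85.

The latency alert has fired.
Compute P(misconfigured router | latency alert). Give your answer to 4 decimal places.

P(misconfigured router | latency alert) ≈ 0.3299

Enumerate the 4 (DDoS attack, misconfigured router) configurations and weight by the priors:
  P(latency alert) = 0.03*0.92*0.94 + 0.6*0.92*0.06 + 0.66*0.08*0.94 + 0.85*0.08*0.06
        = 0.025944 + 0.033120 + 0.049632 + 0.004080 = 0.112776
Configurations with misconfigured router contribute 0.037200, so
  P(misconfigured router | latency alert) = 0.037200 / 0.112776 ≈ 0.3299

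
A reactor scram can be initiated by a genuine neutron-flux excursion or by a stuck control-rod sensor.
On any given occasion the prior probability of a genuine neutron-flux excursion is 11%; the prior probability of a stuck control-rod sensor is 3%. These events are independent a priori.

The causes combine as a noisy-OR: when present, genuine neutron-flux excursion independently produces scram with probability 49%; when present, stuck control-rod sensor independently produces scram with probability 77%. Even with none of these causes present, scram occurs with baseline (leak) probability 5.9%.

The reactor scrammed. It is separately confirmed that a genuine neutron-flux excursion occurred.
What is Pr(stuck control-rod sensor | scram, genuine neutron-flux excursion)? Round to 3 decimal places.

Under noisy-OR, P(scram | causes) = 1 − (1−0.059)·∏(1−qᵢ) over the active causes.
Weight on stuck control-rod sensor=true, given the evidence: 0.889621×0.03 = 0.026689
The normalizing constant is 0.52009×0.97 + 0.889621×0.03 = 0.531176
Posterior = 0.026689 / 0.531176 ≈ 0.050

Pr(stuck control-rod sensor | scram, genuine neutron-flux excursion) ≈ 0.050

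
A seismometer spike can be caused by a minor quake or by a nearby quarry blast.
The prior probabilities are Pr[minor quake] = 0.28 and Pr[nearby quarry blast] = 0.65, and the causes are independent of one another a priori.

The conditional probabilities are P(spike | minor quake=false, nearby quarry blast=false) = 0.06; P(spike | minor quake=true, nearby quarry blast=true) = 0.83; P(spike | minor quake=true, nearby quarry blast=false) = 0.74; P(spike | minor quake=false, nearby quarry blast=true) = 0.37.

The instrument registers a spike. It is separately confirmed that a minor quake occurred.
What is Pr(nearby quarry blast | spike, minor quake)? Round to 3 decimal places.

Pr(nearby quarry blast | spike, minor quake) ≈ 0.676

P(spike | minor quake) = 0.74*0.35 + 0.83*0.65 = 0.259000 + 0.539500 = 0.798500
The nearby quarry blast-present share is 0.83*0.65 = 0.539500.
So P(nearby quarry blast | spike, minor quake) = 0.539500/0.798500 ≈ 0.676.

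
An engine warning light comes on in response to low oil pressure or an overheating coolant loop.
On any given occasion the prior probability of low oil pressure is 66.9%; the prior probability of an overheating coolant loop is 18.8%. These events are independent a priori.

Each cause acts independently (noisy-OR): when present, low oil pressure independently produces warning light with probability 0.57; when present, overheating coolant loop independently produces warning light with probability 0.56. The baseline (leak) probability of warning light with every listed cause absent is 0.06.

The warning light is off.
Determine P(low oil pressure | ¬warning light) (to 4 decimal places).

P(low oil pressure | ¬warning light) ≈ 0.4650

Under noisy-OR, P(warning light | causes) = 1 − (1−0.06)·∏(1−qᵢ) over the active causes.
By total probability over the 4 (low oil pressure, overheating coolant loop) configurations:
  P(¬warning light) = 0.94×0.331×0.812 + 0.4136×0.331×0.188 + 0.4042×0.669×0.812 + 0.177848×0.669×0.188
        = 0.252646 + 0.025738 + 0.219573 + 0.022368 = 0.520325
Configurations with low oil pressure contribute 0.241941, so
  P(low oil pressure | ¬warning light) = 0.241941 / 0.520325 ≈ 0.4650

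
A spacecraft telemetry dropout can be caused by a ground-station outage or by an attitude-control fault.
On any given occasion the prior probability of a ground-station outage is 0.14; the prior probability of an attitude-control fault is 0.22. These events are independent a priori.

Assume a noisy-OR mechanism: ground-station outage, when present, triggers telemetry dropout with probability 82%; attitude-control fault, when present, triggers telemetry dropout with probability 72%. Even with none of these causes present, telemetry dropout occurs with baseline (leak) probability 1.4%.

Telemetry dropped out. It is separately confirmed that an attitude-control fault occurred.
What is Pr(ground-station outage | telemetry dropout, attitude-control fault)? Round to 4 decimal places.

Under noisy-OR, P(telemetry dropout | causes) = 1 − (1−0.014)·∏(1−qᵢ) over the active causes.
Weight on ground-station outage=true, given the evidence: 0.950306×0.14 = 0.133043
The normalizing constant is 0.72392×0.86 + 0.950306×0.14 = 0.755614
Posterior = 0.133043 / 0.755614 ≈ 0.1761

Pr(ground-station outage | telemetry dropout, attitude-control fault) ≈ 0.1761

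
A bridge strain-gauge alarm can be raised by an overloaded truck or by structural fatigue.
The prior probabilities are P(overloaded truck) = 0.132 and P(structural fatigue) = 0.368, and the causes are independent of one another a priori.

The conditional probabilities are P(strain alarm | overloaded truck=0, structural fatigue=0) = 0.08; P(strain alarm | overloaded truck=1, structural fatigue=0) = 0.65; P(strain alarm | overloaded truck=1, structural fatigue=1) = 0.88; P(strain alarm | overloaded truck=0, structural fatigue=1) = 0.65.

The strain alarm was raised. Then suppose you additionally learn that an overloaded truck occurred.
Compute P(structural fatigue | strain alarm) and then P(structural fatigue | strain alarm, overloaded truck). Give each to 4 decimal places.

P(structural fatigue | strain alarm) ≈ 0.7185; P(structural fatigue | strain alarm, overloaded truck) ≈ 0.4408

Sum P(strain alarm|·) weighted by the priors over the 4 (overloaded truck, structural fatigue) configurations:
  P(strain alarm) = 0.08×0.868×0.632 + 0.65×0.868×0.368 + 0.65×0.132×0.632 + 0.88×0.132×0.368
        = 0.043886 + 0.207626 + 0.054226 + 0.042747 = 0.348485
Keeping only the structural fatigue-present terms gives 0.250373, so
  P(structural fatigue | strain alarm) = 0.250373 / 0.348485 ≈ 0.7185

Now condition on the additional information:
By total probability over both values of structural fatigue:
  P(strain alarm | overloaded truck) = 0.65*0.632 + 0.88*0.368
        = 0.410800 + 0.323840 = 0.734640
Keeping only the structural fatigue-present terms gives 0.323840, so
  P(structural fatigue | strain alarm, overloaded truck) = 0.323840 / 0.734640 ≈ 0.4408
The drop from 0.7185 to 0.4408 is the explaining-away (discounting) effect.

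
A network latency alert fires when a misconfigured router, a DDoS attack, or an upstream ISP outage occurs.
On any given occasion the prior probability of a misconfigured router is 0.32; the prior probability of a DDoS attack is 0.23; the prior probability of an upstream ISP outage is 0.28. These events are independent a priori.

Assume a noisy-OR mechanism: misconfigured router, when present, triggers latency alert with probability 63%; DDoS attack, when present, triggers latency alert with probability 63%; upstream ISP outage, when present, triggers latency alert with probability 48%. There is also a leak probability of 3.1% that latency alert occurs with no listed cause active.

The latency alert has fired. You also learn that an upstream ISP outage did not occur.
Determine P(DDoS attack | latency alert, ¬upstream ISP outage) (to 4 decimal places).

P(DDoS attack | latency alert, ¬upstream ISP outage) ≈ 0.4850

Under noisy-OR, P(latency alert | causes) = 1 − (1−0.031)·∏(1−qᵢ) over the active causes.
P(latency alert | ¬upstream ISP outage) = 0.031*0.68*0.77 + 0.64147*0.68*0.23 + 0.64147*0.32*0.77 + 0.867344*0.32*0.23 = 0.016232 + 0.100326 + 0.158058 + 0.063837 = 0.338453
Of this, 0.164163 comes from 0.100326 + 0.063837 (the DDoS attack=true cases).
Hence the posterior is 0.164163/0.338453 ≈ 0.4850.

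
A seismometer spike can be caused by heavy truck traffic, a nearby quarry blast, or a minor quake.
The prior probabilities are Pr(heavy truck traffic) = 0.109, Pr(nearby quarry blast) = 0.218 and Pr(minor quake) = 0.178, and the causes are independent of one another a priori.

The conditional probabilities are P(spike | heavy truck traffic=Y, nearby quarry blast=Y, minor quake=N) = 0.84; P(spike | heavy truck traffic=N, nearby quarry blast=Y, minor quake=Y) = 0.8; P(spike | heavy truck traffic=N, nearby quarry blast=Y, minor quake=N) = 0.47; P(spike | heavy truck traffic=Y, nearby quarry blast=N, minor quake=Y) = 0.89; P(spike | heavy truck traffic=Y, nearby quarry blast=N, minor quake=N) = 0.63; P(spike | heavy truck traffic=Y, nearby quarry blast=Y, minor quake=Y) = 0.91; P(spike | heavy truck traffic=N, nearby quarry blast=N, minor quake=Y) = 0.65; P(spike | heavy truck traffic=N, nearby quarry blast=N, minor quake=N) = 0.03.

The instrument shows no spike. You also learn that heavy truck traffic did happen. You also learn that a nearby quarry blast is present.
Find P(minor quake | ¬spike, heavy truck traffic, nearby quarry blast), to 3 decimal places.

P(minor quake | ¬spike, heavy truck traffic, nearby quarry blast) ≈ 0.109

Weight on minor quake=true, given the evidence: 0.09·0.178 = 0.016020
Denominator P(¬spike | heavy truck traffic, nearby quarry blast): 0.16·0.822 + 0.09·0.178 = 0.147540
P(minor quake | ¬spike, heavy truck traffic, nearby quarry blast) = 0.016020/0.147540 ≈ 0.109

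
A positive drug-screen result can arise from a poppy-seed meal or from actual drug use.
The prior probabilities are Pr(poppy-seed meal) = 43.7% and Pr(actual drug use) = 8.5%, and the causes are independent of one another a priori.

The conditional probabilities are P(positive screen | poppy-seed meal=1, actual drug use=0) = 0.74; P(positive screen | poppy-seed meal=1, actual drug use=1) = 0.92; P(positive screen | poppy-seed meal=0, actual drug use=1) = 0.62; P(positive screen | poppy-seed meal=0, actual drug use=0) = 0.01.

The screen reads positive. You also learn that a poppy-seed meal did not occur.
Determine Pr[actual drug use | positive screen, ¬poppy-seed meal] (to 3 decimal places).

Pr[actual drug use | positive screen, ¬poppy-seed meal] ≈ 0.852

For the numerator, keep only actual drug use=true terms: 0.62*0.085 = 0.052700
Normalizer over all consistent configurations: 0.01*0.915 + 0.62*0.085 = 0.061850
Posterior = 0.052700 / 0.061850 ≈ 0.852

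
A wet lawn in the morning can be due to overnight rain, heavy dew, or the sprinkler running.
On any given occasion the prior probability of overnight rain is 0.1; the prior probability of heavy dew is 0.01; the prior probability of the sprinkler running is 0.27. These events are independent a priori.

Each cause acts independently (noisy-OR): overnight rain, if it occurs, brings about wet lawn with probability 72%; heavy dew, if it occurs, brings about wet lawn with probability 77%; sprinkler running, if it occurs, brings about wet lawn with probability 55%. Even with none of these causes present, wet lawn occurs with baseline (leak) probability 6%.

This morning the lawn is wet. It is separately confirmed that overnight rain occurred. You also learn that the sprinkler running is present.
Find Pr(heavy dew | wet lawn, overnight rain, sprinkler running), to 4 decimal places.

Under noisy-OR, P(wet lawn | causes) = 1 − (1−0.06)·∏(1−qᵢ) over the active causes.
For the numerator, keep only heavy dew=true terms: 0.972759*0.01 = 0.009728
Normalizer over all consistent configurations: 0.88156*0.99 + 0.972759*0.01 = 0.882472
P(heavy dew | wet lawn, overnight rain, sprinkler running) = 0.009728/0.882472 ≈ 0.0110

Pr(heavy dew | wet lawn, overnight rain, sprinkler running) ≈ 0.0110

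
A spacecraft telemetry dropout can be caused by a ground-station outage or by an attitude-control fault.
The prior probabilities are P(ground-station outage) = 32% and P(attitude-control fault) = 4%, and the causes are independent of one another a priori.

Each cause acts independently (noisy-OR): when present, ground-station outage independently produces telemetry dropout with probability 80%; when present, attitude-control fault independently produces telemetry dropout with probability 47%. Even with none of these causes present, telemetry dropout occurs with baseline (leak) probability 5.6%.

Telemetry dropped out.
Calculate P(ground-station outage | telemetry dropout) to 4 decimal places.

P(ground-station outage | telemetry dropout) ≈ 0.8387

Under noisy-OR, P(telemetry dropout | causes) = 1 − (1−0.056)·∏(1−qᵢ) over the active causes.
P(telemetry dropout) = 0.056·0.68·0.96 + 0.49968·0.68·0.04 + 0.8112·0.32·0.96 + 0.899936·0.32·0.04 = 0.036557 + 0.013591 + 0.249201 + 0.011519 = 0.310868
Restricting to configurations with ground-station outage present: 0.249201 + 0.011519 = 0.260720.
So P(ground-station outage | telemetry dropout) = 0.260720/0.310868 ≈ 0.8387.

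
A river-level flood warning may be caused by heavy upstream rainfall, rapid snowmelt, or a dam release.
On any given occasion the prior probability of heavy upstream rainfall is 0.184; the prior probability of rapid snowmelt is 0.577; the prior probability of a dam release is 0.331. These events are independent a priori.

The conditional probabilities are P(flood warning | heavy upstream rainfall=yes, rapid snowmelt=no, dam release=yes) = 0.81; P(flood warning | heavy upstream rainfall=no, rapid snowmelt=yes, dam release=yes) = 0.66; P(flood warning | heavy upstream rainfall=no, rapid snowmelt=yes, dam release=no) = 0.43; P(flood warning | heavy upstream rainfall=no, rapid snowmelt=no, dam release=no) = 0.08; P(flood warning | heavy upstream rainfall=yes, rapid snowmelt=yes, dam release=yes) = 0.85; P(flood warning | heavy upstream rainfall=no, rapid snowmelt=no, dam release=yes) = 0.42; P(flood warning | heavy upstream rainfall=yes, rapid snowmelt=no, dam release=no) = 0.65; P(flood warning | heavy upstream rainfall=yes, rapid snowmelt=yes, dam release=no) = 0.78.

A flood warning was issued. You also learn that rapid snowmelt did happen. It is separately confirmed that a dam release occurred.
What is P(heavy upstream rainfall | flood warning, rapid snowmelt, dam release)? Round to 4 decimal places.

P(heavy upstream rainfall | flood warning, rapid snowmelt, dam release) ≈ 0.2250

Enumerate both values of heavy upstream rainfall and weight by the priors:
  P(flood warning | rapid snowmelt, dam release) = 0.66×0.816 + 0.85×0.184
        = 0.538560 + 0.156400 = 0.694960
The terms with heavy upstream rainfall present sum to 0.156400, so
  P(heavy upstream rainfall | flood warning, rapid snowmelt, dam release) = 0.156400 / 0.694960 ≈ 0.2250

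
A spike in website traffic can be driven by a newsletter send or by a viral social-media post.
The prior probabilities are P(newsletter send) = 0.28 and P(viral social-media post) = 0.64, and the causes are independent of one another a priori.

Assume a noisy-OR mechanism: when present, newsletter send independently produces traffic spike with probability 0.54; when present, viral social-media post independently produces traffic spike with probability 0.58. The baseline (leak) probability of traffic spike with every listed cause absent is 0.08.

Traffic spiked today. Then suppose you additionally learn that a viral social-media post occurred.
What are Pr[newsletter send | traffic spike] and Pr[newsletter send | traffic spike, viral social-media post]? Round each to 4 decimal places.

Pr[newsletter send | traffic spike] ≈ 0.4037; Pr[newsletter send | traffic spike, viral social-media post] ≈ 0.3426

Under noisy-OR, P(traffic spike | causes) = 1 − (1−0.08)·∏(1−qᵢ) over the active causes.
Sum P(traffic spike|·) weighted by the priors over the 4 (newsletter send, viral social-media post) configurations:
  P(traffic spike) = 0.08*0.72*0.36 + 0.6136*0.72*0.64 + 0.5768*0.28*0.36 + 0.822256*0.28*0.64
        = 0.020736 + 0.282747 + 0.058141 + 0.147348 = 0.508972
Keeping only the newsletter send-present terms gives 0.205489, so
  P(newsletter send | traffic spike) = 0.205489 / 0.508972 ≈ 0.4037

Now also conditioning on viral social-media post=true:
P(traffic spike | viral social-media post) = 0.6136·0.72 + 0.822256·0.28 = 0.441792 + 0.230232 = 0.672024
The newsletter send-present share is 0.822256·0.28 = 0.230232.
P(newsletter send | traffic spike, viral social-media post) = 0.230232 / 0.672024 ≈ 0.3426
Conditioning on viral social-media post lowers the posterior on newsletter send: the classic explaining-away effect in a common-effect structure.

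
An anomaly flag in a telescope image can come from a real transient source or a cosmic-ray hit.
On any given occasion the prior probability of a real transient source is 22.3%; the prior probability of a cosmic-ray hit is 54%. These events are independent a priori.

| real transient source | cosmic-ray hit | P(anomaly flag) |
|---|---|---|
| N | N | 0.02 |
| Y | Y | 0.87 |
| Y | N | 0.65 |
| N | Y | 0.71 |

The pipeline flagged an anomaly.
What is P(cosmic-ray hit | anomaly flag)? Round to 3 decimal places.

Numerator (weight on configurations with cosmic-ray hit): 0.297902 + 0.104765 = 0.402667
Normalizer over all consistent configurations: 0.02×0.777×0.46 + 0.71×0.777×0.54 + 0.65×0.223×0.46 + 0.87×0.223×0.54 = 0.476492
Posterior = 0.402667 / 0.476492 ≈ 0.845

P(cosmic-ray hit | anomaly flag) ≈ 0.845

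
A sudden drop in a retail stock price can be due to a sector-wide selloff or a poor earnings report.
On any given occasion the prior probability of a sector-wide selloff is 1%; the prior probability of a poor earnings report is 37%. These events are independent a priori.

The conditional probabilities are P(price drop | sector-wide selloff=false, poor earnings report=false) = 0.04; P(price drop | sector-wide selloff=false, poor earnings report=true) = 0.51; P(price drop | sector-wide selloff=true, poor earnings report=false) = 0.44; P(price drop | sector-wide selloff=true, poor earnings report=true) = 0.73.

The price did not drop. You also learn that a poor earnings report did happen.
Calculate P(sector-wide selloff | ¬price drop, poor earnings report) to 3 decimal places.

P(sector-wide selloff | ¬price drop, poor earnings report) ≈ 0.006

Sum P(¬price drop|·) weighted by the priors over both values of sector-wide selloff:
  P(¬price drop | poor earnings report) = 0.49·0.99 + 0.27·0.01
        = 0.485100 + 0.002700 = 0.487800
Keeping only the sector-wide selloff-present terms gives 0.002700, so
  P(sector-wide selloff | ¬price drop, poor earnings report) = 0.002700 / 0.487800 ≈ 0.006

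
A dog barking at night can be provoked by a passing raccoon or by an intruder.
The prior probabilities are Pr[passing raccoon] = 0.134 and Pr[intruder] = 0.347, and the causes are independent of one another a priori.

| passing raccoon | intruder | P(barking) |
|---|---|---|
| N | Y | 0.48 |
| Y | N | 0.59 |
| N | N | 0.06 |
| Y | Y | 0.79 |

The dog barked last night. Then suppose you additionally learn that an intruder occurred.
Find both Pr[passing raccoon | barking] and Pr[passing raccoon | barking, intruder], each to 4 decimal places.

Pr[passing raccoon | barking] ≈ 0.3315; Pr[passing raccoon | barking, intruder] ≈ 0.2030

Numerator (weight on configurations with passing raccoon): 0.051626 + 0.036733 = 0.088359
Normalizer over all consistent configurations: 0.06×0.866×0.653 + 0.48×0.866×0.347 + 0.59×0.134×0.653 + 0.79×0.134×0.347 = 0.266530
Posterior = 0.088359 / 0.266530 ≈ 0.3315

Now condition on the additional information:
P(barking | intruder) = 0.48×0.866 + 0.79×0.134 = 0.415680 + 0.105860 = 0.521540
The passing raccoon-present share is 0.79×0.134 = 0.105860.
So P(passing raccoon | barking, intruder) = 0.105860/0.521540 ≈ 0.2030.
— intruder explains away the evidence for passing raccoon.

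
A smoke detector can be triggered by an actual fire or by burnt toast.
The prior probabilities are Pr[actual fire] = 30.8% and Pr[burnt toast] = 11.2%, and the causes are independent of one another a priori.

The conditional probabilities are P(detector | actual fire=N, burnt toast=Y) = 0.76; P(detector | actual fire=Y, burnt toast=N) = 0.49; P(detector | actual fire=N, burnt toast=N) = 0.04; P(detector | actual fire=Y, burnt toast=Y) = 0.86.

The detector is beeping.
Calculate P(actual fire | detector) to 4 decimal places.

P(actual fire | detector) ≈ 0.6622

Enumerate the 4 (actual fire, burnt toast) configurations and weight by the priors:
  P(detector) = 0.04·0.692·0.888 + 0.76·0.692·0.112 + 0.49·0.308·0.888 + 0.86·0.308·0.112
        = 0.024580 + 0.058903 + 0.134017 + 0.029667 = 0.247167
Configurations with actual fire contribute 0.163684, so
  P(actual fire | detector) = 0.163684 / 0.247167 ≈ 0.6622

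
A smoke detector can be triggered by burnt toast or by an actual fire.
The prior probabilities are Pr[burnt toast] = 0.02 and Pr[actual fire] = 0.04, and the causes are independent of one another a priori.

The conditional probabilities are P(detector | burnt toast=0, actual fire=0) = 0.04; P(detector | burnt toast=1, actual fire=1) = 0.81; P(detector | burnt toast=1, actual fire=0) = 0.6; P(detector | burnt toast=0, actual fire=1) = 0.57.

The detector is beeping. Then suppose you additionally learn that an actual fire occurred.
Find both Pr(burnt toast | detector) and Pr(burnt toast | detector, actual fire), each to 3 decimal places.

For the numerator, keep only burnt toast=true terms: 0.011520 + 0.000648 = 0.012168
Normalizer over all consistent configurations: 0.04*0.98*0.96 + 0.57*0.98*0.04 + 0.6*0.02*0.96 + 0.81*0.02*0.04 = 0.072144
P(burnt toast | detector) = 0.012168/0.072144 ≈ 0.169

Now also conditioning on actual fire=true:
Sum P(detector|·) weighted by the priors over both values of burnt toast:
  P(detector | actual fire) = 0.57·0.98 + 0.81·0.02
        = 0.558600 + 0.016200 = 0.574800
The terms with burnt toast present sum to 0.016200, so
  P(burnt toast | detector, actual fire) = 0.016200 / 0.574800 ≈ 0.028

Pr(burnt toast | detector) ≈ 0.169; Pr(burnt toast | detector, actual fire) ≈ 0.028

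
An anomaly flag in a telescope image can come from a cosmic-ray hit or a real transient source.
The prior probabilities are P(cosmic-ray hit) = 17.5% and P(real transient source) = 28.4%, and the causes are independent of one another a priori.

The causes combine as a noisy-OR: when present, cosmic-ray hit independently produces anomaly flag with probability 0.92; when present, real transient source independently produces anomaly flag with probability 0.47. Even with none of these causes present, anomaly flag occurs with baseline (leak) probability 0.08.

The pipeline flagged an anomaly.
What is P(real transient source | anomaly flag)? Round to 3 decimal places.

Under noisy-OR, P(anomaly flag | causes) = 1 − (1−0.08)·∏(1−qᵢ) over the active causes.
P(anomaly flag) = 0.08×0.825×0.716 + 0.5124×0.825×0.284 + 0.9264×0.175×0.716 + 0.960992×0.175×0.284 = 0.047256 + 0.120055 + 0.116078 + 0.047761 = 0.331150
Of this, 0.167816 comes from 0.120055 + 0.047761 (the real transient source=true cases).
P(real transient source | anomaly flag) = 0.167816 / 0.331150 ≈ 0.507

P(real transient source | anomaly flag) ≈ 0.507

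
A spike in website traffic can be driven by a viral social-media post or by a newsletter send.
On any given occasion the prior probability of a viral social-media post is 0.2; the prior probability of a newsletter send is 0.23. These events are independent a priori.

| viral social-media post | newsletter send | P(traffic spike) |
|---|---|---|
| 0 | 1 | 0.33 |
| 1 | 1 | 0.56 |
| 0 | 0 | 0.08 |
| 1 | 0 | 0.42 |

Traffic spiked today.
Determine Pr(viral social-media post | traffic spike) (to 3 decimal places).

By total probability over the 4 (viral social-media post, newsletter send) configurations:
  P(traffic spike) = 0.08×0.8×0.77 + 0.33×0.8×0.23 + 0.42×0.2×0.77 + 0.56×0.2×0.23
        = 0.049280 + 0.060720 + 0.064680 + 0.025760 = 0.200440
Configurations with viral social-media post contribute 0.090440, so
  P(viral social-media post | traffic spike) = 0.090440 / 0.200440 ≈ 0.451

Pr(viral social-media post | traffic spike) ≈ 0.451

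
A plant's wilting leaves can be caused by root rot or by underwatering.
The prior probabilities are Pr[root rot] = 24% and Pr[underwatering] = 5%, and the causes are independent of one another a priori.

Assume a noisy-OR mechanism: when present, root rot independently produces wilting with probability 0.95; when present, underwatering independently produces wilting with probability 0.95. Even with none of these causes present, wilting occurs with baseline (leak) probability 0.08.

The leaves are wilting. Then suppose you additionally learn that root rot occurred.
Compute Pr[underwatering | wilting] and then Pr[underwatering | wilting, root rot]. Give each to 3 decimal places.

Under noisy-OR, P(wilting | causes) = 1 − (1−0.08)·∏(1−qᵢ) over the active causes.
P(wilting) = 0.08*0.76*0.95 + 0.954*0.76*0.05 + 0.954*0.24*0.95 + 0.9977*0.24*0.05 = 0.057760 + 0.036252 + 0.217512 + 0.011972 = 0.323496
The underwatering-present share is 0.036252 + 0.011972 = 0.048224.
P(underwatering | wilting) = 0.048224 / 0.323496 ≈ 0.149

Now condition on the additional information:
Numerator (weight on configurations with underwatering): 0.9977*0.05 = 0.049885
The normalizing constant is 0.954*0.95 + 0.9977*0.05 = 0.956185
P(underwatering | wilting, root rot) = 0.049885/0.956185 ≈ 0.052

Pr[underwatering | wilting] ≈ 0.149; Pr[underwatering | wilting, root rot] ≈ 0.052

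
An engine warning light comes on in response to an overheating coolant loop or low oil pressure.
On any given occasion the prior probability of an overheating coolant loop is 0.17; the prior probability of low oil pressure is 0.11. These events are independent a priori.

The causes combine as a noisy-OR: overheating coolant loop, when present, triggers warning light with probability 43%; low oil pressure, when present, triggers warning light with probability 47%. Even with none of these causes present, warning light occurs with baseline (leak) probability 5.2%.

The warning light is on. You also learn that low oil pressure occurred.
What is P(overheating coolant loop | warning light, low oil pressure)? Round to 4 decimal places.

P(overheating coolant loop | warning light, low oil pressure) ≈ 0.2271

Under noisy-OR, P(warning light | causes) = 1 − (1−0.052)·∏(1−qᵢ) over the active causes.
P(warning light | low oil pressure) = 0.49756×0.83 + 0.713609×0.17 = 0.412975 + 0.121314 = 0.534289
The overheating coolant loop-present share is 0.713609×0.17 = 0.121314.
Hence the posterior is 0.121314/0.534289 ≈ 0.2271.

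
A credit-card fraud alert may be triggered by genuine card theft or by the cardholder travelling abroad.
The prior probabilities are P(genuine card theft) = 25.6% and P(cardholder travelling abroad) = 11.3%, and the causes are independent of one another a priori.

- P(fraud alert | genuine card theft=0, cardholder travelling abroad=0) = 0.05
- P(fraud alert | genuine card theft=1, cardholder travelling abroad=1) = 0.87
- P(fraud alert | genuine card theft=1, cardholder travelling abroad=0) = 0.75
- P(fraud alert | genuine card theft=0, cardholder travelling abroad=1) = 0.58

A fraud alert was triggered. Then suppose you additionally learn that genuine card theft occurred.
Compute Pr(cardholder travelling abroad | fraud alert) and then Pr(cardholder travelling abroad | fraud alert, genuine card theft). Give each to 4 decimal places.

Pr(cardholder travelling abroad | fraud alert) ≈ 0.2667; Pr(cardholder travelling abroad | fraud alert, genuine card theft) ≈ 0.1288

By total probability over the 4 (genuine card theft, cardholder travelling abroad) configurations:
  P(fraud alert) = 0.05*0.744*0.887 + 0.58*0.744*0.113 + 0.75*0.256*0.887 + 0.87*0.256*0.113
        = 0.032996 + 0.048762 + 0.170304 + 0.025167 = 0.277229
Configurations with cardholder travelling abroad contribute 0.073929, so
  P(cardholder travelling abroad | fraud alert) = 0.073929 / 0.277229 ≈ 0.2667

With the extra evidence:
P(fraud alert | genuine card theft) = 0.75×0.887 + 0.87×0.113 = 0.665250 + 0.098310 = 0.763560
Restricting to configurations with cardholder travelling abroad present: 0.87×0.113 = 0.098310.
Hence the posterior is 0.098310/0.763560 ≈ 0.1288.
The drop from 0.2667 to 0.1288 is the explaining-away (discounting) effect.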